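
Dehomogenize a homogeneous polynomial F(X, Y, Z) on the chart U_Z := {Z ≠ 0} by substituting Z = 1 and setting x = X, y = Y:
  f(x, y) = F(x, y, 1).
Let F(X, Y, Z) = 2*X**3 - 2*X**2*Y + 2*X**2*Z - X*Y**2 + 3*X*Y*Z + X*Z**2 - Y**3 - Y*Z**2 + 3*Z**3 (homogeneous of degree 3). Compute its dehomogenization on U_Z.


f(x, y) = 2*x**3 - 2*x**2*y + 2*x**2 - x*y**2 + 3*x*y + x - y**3 - y + 3

On U_Z we set Z = 1. Each monomial c·X^i·Y^j·Z^k in F becomes c·x^i·y^j·1^k = c·x^i·y^j.
Substituting Z = 1: F(X, Y, 1) = 2*x**3 - 2*x**2*y + 2*x**2 - x*y**2 + 3*x*y + x - y**3 - y + 3.
Note: deg(f) ≤ deg(F) = 3; strict inequality happens when F is divisible by Z (lost terms).


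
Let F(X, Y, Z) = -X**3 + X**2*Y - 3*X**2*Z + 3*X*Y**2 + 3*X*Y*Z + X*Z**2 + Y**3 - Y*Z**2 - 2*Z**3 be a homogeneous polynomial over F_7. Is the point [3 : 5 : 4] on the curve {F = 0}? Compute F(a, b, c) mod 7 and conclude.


F(3,5,4) ≡ 0 (mod 7); P is on the curve.

Evaluate F(3, 5, 4) term-by-term (mod 7).
  -X**3 ↦ -1·27·1·1 = -27
  X**2*Y ↦ 1·9·5·1 = 45
  -3*X**2*Z ↦ -3·9·1·4 = -108
  3*X*Y**2 ↦ 3·3·25·1 = 225
  3*X*Y*Z ↦ 3·3·5·4 = 180
  X*Z**2 ↦ 1·3·1·16 = 48
  Y**3 ↦ 1·1·125·1 = 125
  -Y*Z**2 ↦ -1·1·5·16 = -80
  -2*Z**3 ↦ -2·1·1·64 = -128
Sum: F(3, 5, 4) = (-27) + (45) + (-108) + (225) + (180) + (48) + (125) + (-80) + (-128) = 280.
Reducing mod 7: 280 ≡ 0 (mod 7).
Since F(a, b, c) ≡ 0 (mod 7), P lies on the curve.


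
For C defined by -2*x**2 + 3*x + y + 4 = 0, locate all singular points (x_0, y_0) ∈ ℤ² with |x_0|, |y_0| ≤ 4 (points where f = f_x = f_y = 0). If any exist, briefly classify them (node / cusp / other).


No singular points in the scanned grid; C is smooth there.

Compute partial derivatives:
  f_x = 3 - 4*x.
  f_y = 1.
f_y = 1 is a nonzero constant, so f_y never vanishes: no point (x, y) can satisfy f = f_x = f_y = 0. In particular no (x, y) ∈ {−4, ..., 4}² is singular; the curve is smooth.


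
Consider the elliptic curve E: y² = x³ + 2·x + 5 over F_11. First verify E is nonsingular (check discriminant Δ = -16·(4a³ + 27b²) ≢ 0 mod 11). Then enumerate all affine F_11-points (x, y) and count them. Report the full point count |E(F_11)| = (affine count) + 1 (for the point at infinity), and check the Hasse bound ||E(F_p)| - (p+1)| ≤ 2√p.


Affine points = {(0, 4), (0, 7), (3, 4), (3, 7), (4, 0), (8, 4), (8, 7), (9, 2), (9, 9)}; affine count = 9; |E(F_11)| = 10.

Discriminant check: Δ ∝ 4a³ + 27b² = 4·2³ + 27·5² = 4·8 + 27·25 ≡ 3 (mod 11). Nonzero ⇒ E is nonsingular.
For each x ∈ F_11, compute rhs = x³ + 2·x + 5 mod 11, then count y ∈ F_11 with y² ≡ rhs.
  x = 0: rhs = 5, matching y values: 4, 7 (2 points).
  x = 1: rhs = 8, matching y values: none (0 points).
  x = 2: rhs = 6, matching y values: none (0 points).
  x = 3: rhs = 5, matching y values: 4, 7 (2 points).
  x = 4: rhs = 0, matching y values: 0 (1 points).
  x = 5: rhs = 8, matching y values: none (0 points).
  x = 6: rhs = 2, matching y values: none (0 points).
  x = 7: rhs = 10, matching y values: none (0 points).
  x = 8: rhs = 5, matching y values: 4, 7 (2 points).
  x = 9: rhs = 4, matching y values: 2, 9 (2 points).
  x = 10: rhs = 2, matching y values: none (0 points).
Total affine count: 9.
Full point count |E(F_11)| = 9 + 1 = 10.
Hasse bound: |10 − (11+1)| = |-2| = 2 ≤ 2√11 ≈ 6.6332 ✓.


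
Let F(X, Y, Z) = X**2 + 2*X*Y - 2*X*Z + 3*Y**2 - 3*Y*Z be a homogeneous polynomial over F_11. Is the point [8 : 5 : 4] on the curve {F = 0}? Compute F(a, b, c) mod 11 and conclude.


F(8,5,4) ≡ 7 (mod 11); P is NOT on the curve.

Evaluate F(8, 5, 4) term-by-term (mod 11).
  X**2 ↦ 1·64·1·1 = 64
  2*X*Y ↦ 2·8·5·1 = 80
  -2*X*Z ↦ -2·8·1·4 = -64
  3*Y**2 ↦ 3·1·25·1 = 75
  -3*Y*Z ↦ -3·1·5·4 = -60
Sum: F(8, 5, 4) = (64) + (80) + (-64) + (75) + (-60) = 95.
Reducing mod 11: 95 ≡ 7 (mod 11).
Since F(a, b, c) ≡ 7 ≠ 0 (mod 11), P does NOT lie on the curve.


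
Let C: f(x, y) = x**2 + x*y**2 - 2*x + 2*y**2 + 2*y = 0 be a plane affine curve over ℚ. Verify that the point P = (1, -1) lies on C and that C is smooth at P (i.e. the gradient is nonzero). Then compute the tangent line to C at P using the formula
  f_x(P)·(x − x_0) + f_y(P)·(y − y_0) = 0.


Tangent line at P: x - 4*y - 5 = 0.

Step 1: f(1, -1) = 0, so P lies on C.
Step 2: partial derivatives
  f_x(x, y) = 2*x + y**2 - 2, f_y(x, y) = 2*x*y + 4*y + 2.
  f_x(P) = 1, f_y(P) = -4 (gradient nonzero, so P is smooth).
Step 3: tangent line at P: 1·(x − 1) + -4·(y − -1) = 0.
Expanding: x - 4*y - 5 = 0.


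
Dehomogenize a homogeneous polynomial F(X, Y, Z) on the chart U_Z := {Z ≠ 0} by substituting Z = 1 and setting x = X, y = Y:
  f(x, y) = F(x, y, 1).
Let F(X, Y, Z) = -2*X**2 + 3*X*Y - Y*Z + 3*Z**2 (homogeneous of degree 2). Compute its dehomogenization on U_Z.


f(x, y) = -2*x**2 + 3*x*y - y + 3

On U_Z we set Z = 1. Each monomial c·X^i·Y^j·Z^k in F becomes c·x^i·y^j·1^k = c·x^i·y^j.
Substituting Z = 1: F(X, Y, 1) = -2*x**2 + 3*x*y - y + 3.
Note: deg(f) ≤ deg(F) = 2; strict inequality happens when F is divisible by Z (lost terms).


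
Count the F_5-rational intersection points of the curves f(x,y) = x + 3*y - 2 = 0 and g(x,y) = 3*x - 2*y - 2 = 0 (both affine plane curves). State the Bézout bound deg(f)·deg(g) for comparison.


Common zeros: {(0, 4)}; count = 1; Bézout bound = 1.

deg(f) = 1, deg(g) = 1, so Bézout bound = 1.
Scan x ∈ F_5. For each x, list the y ∈ F_5 with f(x, y) ≡ 0 and those with g(x, y) ≡ 0 (mod 5); the common zeros in that column are the intersection.
  x = 0: f ≡ 0 at y ∈ {4}; g ≡ 0 at y ∈ {4}; common: {4}.
  x = 1: f ≡ 0 at y ∈ {2}; g ≡ 0 at y ∈ {3}; common: ∅.
  x = 2: f ≡ 0 at y ∈ {0}; g ≡ 0 at y ∈ {2}; common: ∅.
  x = 3: f ≡ 0 at y ∈ {3}; g ≡ 0 at y ∈ {1}; common: ∅.
  x = 4: f ≡ 0 at y ∈ {1}; g ≡ 0 at y ∈ {0}; common: ∅.
Collecting: common zeros = {(0, 4)}, so the count is 1.
Comparison with the Bézout bound: 1 ≤ 1 = deg(f)·deg(g), as expected for curves with no common component (the bound is attained).


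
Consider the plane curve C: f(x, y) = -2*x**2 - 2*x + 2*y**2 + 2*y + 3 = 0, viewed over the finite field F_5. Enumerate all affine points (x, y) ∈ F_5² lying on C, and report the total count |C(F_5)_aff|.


Affine F_5-points: {(0, 2), (2, 1), (2, 3), (4, 2)}; count = 4.

For each of the 25 pairs (x, y) ∈ F_5², evaluate f(x, y) mod 5. Record the zeros.
  x = 0: [0↦3, 1↦2, 2↦0, 3↦2, 4↦3]  zeros at y ∈ {2}
  x = 1: [0↦4, 1↦3, 2↦1, 3↦3, 4↦4]  zeros at y ∈ ∅
  x = 2: [0↦1, 1↦0, 2↦3, 3↦0, 4↦1]  zeros at y ∈ {1, 3}
  x = 3: [0↦4, 1↦3, 2↦1, 3↦3, 4↦4]  zeros at y ∈ ∅
  x = 4: [0↦3, 1↦2, 2↦0, 3↦2, 4↦3]  zeros at y ∈ {2}
Collecting zeros: affine points = {(0, 2), (2, 1), (2, 3), (4, 2)}.
Total count |C(F_5)_aff| = 4.


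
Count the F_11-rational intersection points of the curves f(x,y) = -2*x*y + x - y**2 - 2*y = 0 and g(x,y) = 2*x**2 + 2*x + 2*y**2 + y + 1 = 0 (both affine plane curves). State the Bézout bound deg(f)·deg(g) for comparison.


Common zeros: {(6, 4)}; count = 1; Bézout bound = 4.

deg(f) = 2, deg(g) = 2, so Bézout bound = 4.
Scan x ∈ F_11. For each x, list the y ∈ F_11 with f(x, y) ≡ 0 and those with g(x, y) ≡ 0 (mod 11); the common zeros in that column are the intersection.
  x = 0: f ≡ 0 at y ∈ {0, 9}; g ≡ 0 at y ∈ {2, 3}; common: ∅.
  x = 1: f ≡ 0 at y ∈ {2, 5}; g ≡ 0 at y ∈ {7, 9}; common: ∅.
  x = 2: f ≡ 0 at y ∈ {8}; g ≡ 0 at y ∈ ∅; common: ∅.
  x = 3: f ≡ 0 at y ∈ ∅; g ≡ 0 at y ∈ ∅; common: ∅.
  x = 4: f ≡ 0 at y ∈ ∅; g ≡ 0 at y ∈ {1, 4}; common: ∅.
  x = 5: f ≡ 0 at y ∈ ∅; g ≡ 0 at y ∈ ∅; common: ∅.
  x = 6: f ≡ 0 at y ∈ {4}; g ≡ 0 at y ∈ {1, 4}; common: {4}.
  x = 7: f ≡ 0 at y ∈ {7, 10}; g ≡ 0 at y ∈ ∅; common: ∅.
  x = 8: f ≡ 0 at y ∈ {1, 3}; g ≡ 0 at y ∈ ∅; common: ∅.
  x = 9: f ≡ 0 at y ∈ ∅; g ≡ 0 at y ∈ {7, 9}; common: ∅.
  x = 10: f ≡ 0 at y ∈ ∅; g ≡ 0 at y ∈ {2, 3}; common: ∅.
Collecting: common zeros = {(6, 4)}, so the count is 1.
Comparison with the Bézout bound: 1 ≤ 4 = deg(f)·deg(g), as expected for curves with no common component (the affine F_11-count falls short of the bound because intersections may lie at infinity, over extension fields, or carry multiplicity).


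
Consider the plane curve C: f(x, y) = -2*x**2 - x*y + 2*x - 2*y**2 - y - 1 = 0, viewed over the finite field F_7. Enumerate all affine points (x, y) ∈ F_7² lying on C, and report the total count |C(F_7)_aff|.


Affine F_7-points: {(0, 5), (2, 4), (2, 5), (4, 4), (5, 1), (5, 3), (6, 1), (6, 6)}; count = 8.

For each of the 49 pairs (x, y) ∈ F_7², evaluate f(x, y) mod 7. Record the zeros.
  x = 0: [0↦6, 1↦3, 2↦3, 3↦6, 4↦5, 5↦0, 6↦5]  zeros at y ∈ {5}
  x = 1: [0↦6, 1↦2, 2↦1, 3↦3, 4↦1, 5↦2, 6↦6]  zeros at y ∈ ∅
  x = 2: [0↦2, 1↦4, 2↦2, 3↦3, 4↦0, 5↦0, 6↦3]  zeros at y ∈ {4, 5}
  x = 3: [0↦1, 1↦2, 2↦6, 3↦6, 4↦2, 5↦1, 6↦3]  zeros at y ∈ ∅
  x = 4: [0↦3, 1↦3, 2↦6, 3↦5, 4↦0, 5↦5, 6↦6]  zeros at y ∈ {4}
  x = 5: [0↦1, 1↦0, 2↦2, 3↦0, 4↦1, 5↦5, 6↦5]  zeros at y ∈ {1, 3}
  x = 6: [0↦2, 1↦0, 2↦1, 3↦5, 4↦5, 5↦1, 6↦0]  zeros at y ∈ {1, 6}
Collecting zeros: affine points = {(0, 5), (2, 4), (2, 5), (4, 4), (5, 1), (5, 3), (6, 1), (6, 6)}.
Total count |C(F_7)_aff| = 8.


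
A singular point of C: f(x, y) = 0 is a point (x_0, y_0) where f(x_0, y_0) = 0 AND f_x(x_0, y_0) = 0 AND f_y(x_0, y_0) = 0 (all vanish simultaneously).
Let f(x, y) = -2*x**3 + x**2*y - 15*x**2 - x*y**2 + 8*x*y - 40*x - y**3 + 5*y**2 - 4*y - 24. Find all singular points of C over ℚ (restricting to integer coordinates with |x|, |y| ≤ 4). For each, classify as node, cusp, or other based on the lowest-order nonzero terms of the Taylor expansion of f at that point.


Singular points: {(-2, 2)}; classification: node.

Compute partial derivatives:
  f_x = -6*x**2 + 2*x*y - 30*x - y**2 + 8*y - 40.
  f_y = x**2 - 2*x*y + 8*x - 3*y**2 + 10*y - 4.
Scan x_0 ∈ {−4, ..., 4}. For each x_0, f_y(x_0, y) is a polynomial in y; find its integer roots y ∈ {−4, ..., 4}, then test f_x and f at those candidates.
  x = -4: f_y(-4, y) = -3*y**2 + 18*y - 20; no integer root y with |y| ≤ 4.
  x = -3: f_y(-3, y) = -3*y**2 + 16*y - 19; no integer root y with |y| ≤ 4.
  x = -2: f_y(-2, y) = -3*y**2 + 14*y - 16; vanishes at y ∈ {2}. (-2, 2): f_x = 0, f = 0 — SINGULAR.
  x = -1: f_y(-1, y) = -3*y**2 + 12*y - 11; no integer root y with |y| ≤ 4.
  x = 0: f_y(0, y) = -3*y**2 + 10*y - 4; no integer root y with |y| ≤ 4.
  x = 1: f_y(1, y) = -3*y**2 + 8*y + 5; no integer root y with |y| ≤ 4.
  x = 2: f_y(2, y) = -3*y**2 + 6*y + 16; no integer root y with |y| ≤ 4.
  x = 3: f_y(3, y) = -3*y**2 + 4*y + 29; no integer root y with |y| ≤ 4.
  x = 4: f_y(4, y) = -3*y**2 + 2*y + 44; no integer root y with |y| ≤ 4.
Only singular point on the grid: (-2, 2).
Classify: substitute x = -2 + u, y = 2 + v and expand: f = -2*u**3 + u**2*v - u**2 - u*v**2 - v**3 + v**2.
No constant or linear terms (consistent with a singular point). Quadratic part: -u**2 + v**2. Cubic part: -2*u**3 + u**2*v - u*v**2 - v**3.
The quadratic part v**2 - u**2 = (v − u)(v + u) splits into two distinct linear factors, so there are two distinct tangent lines y − 2 = ±(x − -2) — this is a node (ordinary double point).
Classification: node.


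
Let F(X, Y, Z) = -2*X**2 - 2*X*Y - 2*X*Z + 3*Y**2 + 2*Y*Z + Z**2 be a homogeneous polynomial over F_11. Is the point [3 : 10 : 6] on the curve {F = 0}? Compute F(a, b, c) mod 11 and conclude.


F(3,10,6) ≡ 1 (mod 11); P is NOT on the curve.

Evaluate F(3, 10, 6) term-by-term (mod 11).
  -2*X**2 ↦ -2·9·1·1 = -18
  -2*X*Y ↦ -2·3·10·1 = -60
  -2*X*Z ↦ -2·3·1·6 = -36
  3*Y**2 ↦ 3·1·100·1 = 300
  2*Y*Z ↦ 2·1·10·6 = 120
  Z**2 ↦ 1·1·1·36 = 36
Sum: F(3, 10, 6) = (-18) + (-60) + (-36) + (300) + (120) + (36) = 342.
Reducing mod 11: 342 ≡ 1 (mod 11).
Since F(a, b, c) ≡ 1 ≠ 0 (mod 11), P does NOT lie on the curve.


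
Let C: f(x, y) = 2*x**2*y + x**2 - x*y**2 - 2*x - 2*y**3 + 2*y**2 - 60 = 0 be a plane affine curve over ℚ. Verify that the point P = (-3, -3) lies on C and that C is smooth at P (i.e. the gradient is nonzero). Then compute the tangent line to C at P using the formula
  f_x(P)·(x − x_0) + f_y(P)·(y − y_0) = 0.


Tangent line at P: 19*x - 66*y - 141 = 0.

Step 1: f(-3, -3) = 0, so P lies on C.
Step 2: partial derivatives
  f_x(x, y) = 4*x*y + 2*x - y**2 - 2, f_y(x, y) = 2*x**2 - 2*x*y - 6*y**2 + 4*y.
  f_x(P) = 19, f_y(P) = -66 (gradient nonzero, so P is smooth).
Step 3: tangent line at P: 19·(x − -3) + -66·(y − -3) = 0.
Expanding: 19*x - 66*y - 141 = 0.


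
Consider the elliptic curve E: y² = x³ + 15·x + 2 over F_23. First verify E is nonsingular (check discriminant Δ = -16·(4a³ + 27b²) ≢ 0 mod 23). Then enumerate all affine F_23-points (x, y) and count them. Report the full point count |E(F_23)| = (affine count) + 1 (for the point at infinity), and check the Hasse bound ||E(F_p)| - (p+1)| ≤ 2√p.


Affine points = {(0, 5), (0, 18), (1, 8), (1, 15), (5, 8), (5, 15), (6, 3), (6, 20), (7, 6), (7, 17), (8, 6), (8, 17), (10, 5), (10, 18), (11, 7), (11, 16), (12, 1), (12, 22), (13, 5), (13, 18), (14, 9), (14, 14), (17, 8), (17, 15), (18, 3), (18, 20), (19, 4), (19, 19), (22, 3), (22, 20)}; affine count = 30; |E(F_23)| = 31.

Discriminant check: Δ ∝ 4a³ + 27b² = 4·15³ + 27·2² = 4·3375 + 27·4 ≡ 15 (mod 23). Nonzero ⇒ E is nonsingular.
For each x ∈ F_23, compute rhs = x³ + 15·x + 2 mod 23, then count y ∈ F_23 with y² ≡ rhs.
  x = 0: rhs = 2, matching y values: 5, 18 (2 points).
  x = 1: rhs = 18, matching y values: 8, 15 (2 points).
  x = 2: rhs = 17, matching y values: none (0 points).
  x = 3: rhs = 5, matching y values: none (0 points).
  x = 4: rhs = 11, matching y values: none (0 points).
  x = 5: rhs = 18, matching y values: 8, 15 (2 points).
  x = 6: rhs = 9, matching y values: 3, 20 (2 points).
  x = 7: rhs = 13, matching y values: 6, 17 (2 points).
  x = 8: rhs = 13, matching y values: 6, 17 (2 points).
  x = 9: rhs = 15, matching y values: none (0 points).
  x = 10: rhs = 2, matching y values: 5, 18 (2 points).
  x = 11: rhs = 3, matching y values: 7, 16 (2 points).
  x = 12: rhs = 1, matching y values: 1, 22 (2 points).
  x = 13: rhs = 2, matching y values: 5, 18 (2 points).
  x = 14: rhs = 12, matching y values: 9, 14 (2 points).
  x = 15: rhs = 14, matching y values: none (0 points).
  x = 16: rhs = 14, matching y values: none (0 points).
  x = 17: rhs = 18, matching y values: 8, 15 (2 points).
  x = 18: rhs = 9, matching y values: 3, 20 (2 points).
  x = 19: rhs = 16, matching y values: 4, 19 (2 points).
  x = 20: rhs = 22, matching y values: none (0 points).
  x = 21: rhs = 10, matching y values: none (0 points).
  x = 22: rhs = 9, matching y values: 3, 20 (2 points).
Total affine count: 30.
Full point count |E(F_23)| = 30 + 1 = 31.
Hasse bound: |31 − (23+1)| = |7| = 7 ≤ 2√23 ≈ 9.5917 ✓.


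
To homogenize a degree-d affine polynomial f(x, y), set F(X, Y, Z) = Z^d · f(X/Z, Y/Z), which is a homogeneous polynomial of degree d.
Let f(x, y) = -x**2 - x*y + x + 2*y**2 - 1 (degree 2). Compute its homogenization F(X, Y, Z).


F(X, Y, Z) = -X**2 - X*Y + X*Z + 2*Y**2 - Z**2

deg(f) = 2.
Substitute x = X/Z, y = Y/Z into f, then multiply by Z^2.
  monomial -1·x^2·y^0 ↦ -1·X^2·Y^0·Z^0.
  monomial -1·x^1·y^1 ↦ -1·X^1·Y^1·Z^0.
  monomial 1·x^1·y^0 ↦ 1·X^1·Y^0·Z^1.
  monomial 2·x^0·y^2 ↦ 2·X^0·Y^2·Z^0.
  monomial -1·x^0·y^0 ↦ -1·X^0·Y^0·Z^2.
Collecting: F(X, Y, Z) = -X**2 - X*Y + X*Z + 2*Y**2 - Z**2.


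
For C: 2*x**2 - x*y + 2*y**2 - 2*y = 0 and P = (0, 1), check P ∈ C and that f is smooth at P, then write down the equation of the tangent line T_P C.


Tangent line at P: -x + 2*y - 2 = 0.

Step 1: f(0, 1) = 0, so P lies on C.
Step 2: partial derivatives
  f_x(x, y) = 4*x - y, f_y(x, y) = -x + 4*y - 2.
  f_x(P) = -1, f_y(P) = 2 (gradient nonzero, so P is smooth).
Step 3: tangent line at P: -1·(x − 0) + 2·(y − 1) = 0.
Expanding: -x + 2*y - 2 = 0.


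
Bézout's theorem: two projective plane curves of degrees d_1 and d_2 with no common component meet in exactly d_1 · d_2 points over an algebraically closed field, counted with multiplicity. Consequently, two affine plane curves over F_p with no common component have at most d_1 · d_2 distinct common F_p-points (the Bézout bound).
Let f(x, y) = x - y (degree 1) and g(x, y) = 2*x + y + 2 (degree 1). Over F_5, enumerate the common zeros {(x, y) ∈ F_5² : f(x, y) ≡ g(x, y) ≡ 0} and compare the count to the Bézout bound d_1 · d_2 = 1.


Common zeros: {(1, 1)}; count = 1; Bézout bound = 1.

deg(f) = 1, deg(g) = 1, so Bézout bound = 1.
Scan x ∈ F_5. For each x, list the y ∈ F_5 with f(x, y) ≡ 0 and those with g(x, y) ≡ 0 (mod 5); the common zeros in that column are the intersection.
  x = 0: f ≡ 0 at y ∈ {0}; g ≡ 0 at y ∈ {3}; common: ∅.
  x = 1: f ≡ 0 at y ∈ {1}; g ≡ 0 at y ∈ {1}; common: {1}.
  x = 2: f ≡ 0 at y ∈ {2}; g ≡ 0 at y ∈ {4}; common: ∅.
  x = 3: f ≡ 0 at y ∈ {3}; g ≡ 0 at y ∈ {2}; common: ∅.
  x = 4: f ≡ 0 at y ∈ {4}; g ≡ 0 at y ∈ {0}; common: ∅.
Collecting: common zeros = {(1, 1)}, so the count is 1.
Comparison with the Bézout bound: 1 ≤ 1 = deg(f)·deg(g), as expected for curves with no common component (the bound is attained).


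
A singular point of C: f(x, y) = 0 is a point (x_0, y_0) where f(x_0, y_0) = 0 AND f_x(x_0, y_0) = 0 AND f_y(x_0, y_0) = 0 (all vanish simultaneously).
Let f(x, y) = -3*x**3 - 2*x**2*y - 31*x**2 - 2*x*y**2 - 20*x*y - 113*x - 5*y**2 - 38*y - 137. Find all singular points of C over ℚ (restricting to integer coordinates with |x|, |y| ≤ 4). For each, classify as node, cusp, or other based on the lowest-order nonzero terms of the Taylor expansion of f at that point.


Singular points: {(-3, -2)}; classification: cusp.

Compute partial derivatives:
  f_x = -9*x**2 - 4*x*y - 62*x - 2*y**2 - 20*y - 113.
  f_y = -2*x**2 - 4*x*y - 20*x - 10*y - 38.
Scan x_0 ∈ {−4, ..., 4}. For each x_0, f_y(x_0, y) is a polynomial in y; find its integer roots y ∈ {−4, ..., 4}, then test f_x and f at those candidates.
  x = -4: f_y(-4, y) = 6*y + 10; no integer root y with |y| ≤ 4.
  x = -3: f_y(-3, y) = 2*y + 4; vanishes at y ∈ {-2}. (-3, -2): f_x = 0, f = 0 — SINGULAR.
  x = -2: f_y(-2, y) = -2*y - 6; vanishes at y ∈ {-3}. (-2, -3): f_x = -7 ≠ 0.
  x = -1: f_y(-1, y) = -6*y - 20; no integer root y with |y| ≤ 4.
  x = 0: f_y(0, y) = -10*y - 38; no integer root y with |y| ≤ 4.
  x = 1: f_y(1, y) = -14*y - 60; no integer root y with |y| ≤ 4.
  x = 2: f_y(2, y) = -18*y - 86; no integer root y with |y| ≤ 4.
  x = 3: f_y(3, y) = -22*y - 116; no integer root y with |y| ≤ 4.
  x = 4: f_y(4, y) = -26*y - 150; no integer root y with |y| ≤ 4.
Only singular point on the grid: (-3, -2).
Classify: substitute x = -3 + u, y = -2 + v and expand: f = -3*u**3 - 2*u**2*v - 2*u*v**2 + v**2.
No constant or linear terms (consistent with a singular point). Quadratic part: v**2. Cubic part: -3*u**3 - 2*u**2*v - 2*u*v**2.
The quadratic part v**2 is a perfect square, so there is a single (double) tangent line v = 0, i.e. y = -2. Restricting the cubic part to that line (v = 0) leaves -3*u**3 ≠ 0, so f is not divisible by v and the branch is v² ≈ 3*u**3 to lowest order — this is a cusp.
Classification: cusp.


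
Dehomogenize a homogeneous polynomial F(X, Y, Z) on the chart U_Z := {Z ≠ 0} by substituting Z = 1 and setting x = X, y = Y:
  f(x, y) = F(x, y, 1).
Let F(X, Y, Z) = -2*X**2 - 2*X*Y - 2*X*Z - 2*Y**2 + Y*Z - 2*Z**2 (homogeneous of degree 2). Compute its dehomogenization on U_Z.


f(x, y) = -2*x**2 - 2*x*y - 2*x - 2*y**2 + y - 2

On U_Z we set Z = 1. Each monomial c·X^i·Y^j·Z^k in F becomes c·x^i·y^j·1^k = c·x^i·y^j.
Substituting Z = 1: F(X, Y, 1) = -2*x**2 - 2*x*y - 2*x - 2*y**2 + y - 2.
Note: deg(f) ≤ deg(F) = 2; strict inequality happens when F is divisible by Z (lost terms).


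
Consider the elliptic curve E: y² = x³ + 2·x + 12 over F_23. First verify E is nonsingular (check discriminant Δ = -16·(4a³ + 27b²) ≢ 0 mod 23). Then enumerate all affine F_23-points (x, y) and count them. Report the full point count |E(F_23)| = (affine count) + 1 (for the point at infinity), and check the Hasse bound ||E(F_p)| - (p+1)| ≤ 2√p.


Affine points = {(0, 9), (0, 14), (2, 1), (2, 22), (5, 3), (5, 20), (7, 1), (7, 22), (9, 0), (11, 10), (11, 13), (12, 4), (12, 19), (13, 2), (13, 21), (14, 1), (14, 22), (15, 6), (15, 17), (16, 0), (19, 3), (19, 20), (20, 5), (20, 18), (21, 0), (22, 3), (22, 20)}; affine count = 27; |E(F_23)| = 28.

Discriminant check: Δ ∝ 4a³ + 27b² = 4·2³ + 27·12² = 4·8 + 27·144 ≡ 10 (mod 23). Nonzero ⇒ E is nonsingular.
For each x ∈ F_23, compute rhs = x³ + 2·x + 12 mod 23, then count y ∈ F_23 with y² ≡ rhs.
  x = 0: rhs = 12, matching y values: 9, 14 (2 points).
  x = 1: rhs = 15, matching y values: none (0 points).
  x = 2: rhs = 1, matching y values: 1, 22 (2 points).
  x = 3: rhs = 22, matching y values: none (0 points).
  x = 4: rhs = 15, matching y values: none (0 points).
  x = 5: rhs = 9, matching y values: 3, 20 (2 points).
  x = 6: rhs = 10, matching y values: none (0 points).
  x = 7: rhs = 1, matching y values: 1, 22 (2 points).
  x = 8: rhs = 11, matching y values: none (0 points).
  x = 9: rhs = 0, matching y values: 0 (1 points).
  x = 10: rhs = 20, matching y values: none (0 points).
  x = 11: rhs = 8, matching y values: 10, 13 (2 points).
  x = 12: rhs = 16, matching y values: 4, 19 (2 points).
  x = 13: rhs = 4, matching y values: 2, 21 (2 points).
  x = 14: rhs = 1, matching y values: 1, 22 (2 points).
  x = 15: rhs = 13, matching y values: 6, 17 (2 points).
  x = 16: rhs = 0, matching y values: 0 (1 points).
  x = 17: rhs = 14, matching y values: none (0 points).
  x = 18: rhs = 15, matching y values: none (0 points).
  x = 19: rhs = 9, matching y values: 3, 20 (2 points).
  x = 20: rhs = 2, matching y values: 5, 18 (2 points).
  x = 21: rhs = 0, matching y values: 0 (1 points).
  x = 22: rhs = 9, matching y values: 3, 20 (2 points).
Total affine count: 27.
Full point count |E(F_23)| = 27 + 1 = 28.
Hasse bound: |28 − (23+1)| = |4| = 4 ≤ 2√23 ≈ 9.5917 ✓.


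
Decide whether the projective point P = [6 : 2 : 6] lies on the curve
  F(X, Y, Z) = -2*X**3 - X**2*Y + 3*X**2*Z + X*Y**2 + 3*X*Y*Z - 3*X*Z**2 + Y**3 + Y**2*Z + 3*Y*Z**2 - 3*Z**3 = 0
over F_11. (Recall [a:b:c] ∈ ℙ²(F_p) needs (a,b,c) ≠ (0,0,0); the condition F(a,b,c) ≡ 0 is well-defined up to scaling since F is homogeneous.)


F(6,2,6) ≡ 7 (mod 11); P is NOT on the curve.

Evaluate F(6, 2, 6) term-by-term (mod 11).
  -2*X**3 ↦ -2·216·1·1 = -432
  -X**2*Y ↦ -1·36·2·1 = -72
  3*X**2*Z ↦ 3·36·1·6 = 648
  X*Y**2 ↦ 1·6·4·1 = 24
  3*X*Y*Z ↦ 3·6·2·6 = 216
  -3*X*Z**2 ↦ -3·6·1·36 = -648
  Y**3 ↦ 1·1·8·1 = 8
  Y**2*Z ↦ 1·1·4·6 = 24
  3*Y*Z**2 ↦ 3·1·2·36 = 216
  -3*Z**3 ↦ -3·1·1·216 = -648
Sum: F(6, 2, 6) = (-432) + (-72) + (648) + (24) + (216) + (-648) + (8) + (24) + (216) + (-648) = -664.
Reducing mod 11: -664 ≡ 7 (mod 11).
Since F(a, b, c) ≡ 7 ≠ 0 (mod 11), P does NOT lie on the curve.


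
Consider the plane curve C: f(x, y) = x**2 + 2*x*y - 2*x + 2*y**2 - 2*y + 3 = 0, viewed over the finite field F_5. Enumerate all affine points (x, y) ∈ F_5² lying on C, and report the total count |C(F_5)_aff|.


Affine F_5-points: {(0, 3), (1, 2), (1, 3), (2, 2)}; count = 4.

For each of the 25 pairs (x, y) ∈ F_5², evaluate f(x, y) mod 5. Record the zeros.
  x = 0: [0↦3, 1↦3, 2↦2, 3↦0, 4↦2]  zeros at y ∈ {3}
  x = 1: [0↦2, 1↦4, 2↦0, 3↦0, 4↦4]  zeros at y ∈ {2, 3}
  x = 2: [0↦3, 1↦2, 2↦0, 3↦2, 4↦3]  zeros at y ∈ {2}
  x = 3: [0↦1, 1↦2, 2↦2, 3↦1, 4↦4]  zeros at y ∈ ∅
  x = 4: [0↦1, 1↦4, 2↦1, 3↦2, 4↦2]  zeros at y ∈ ∅
Collecting zeros: affine points = {(0, 3), (1, 2), (1, 3), (2, 2)}.
Total count |C(F_5)_aff| = 4.


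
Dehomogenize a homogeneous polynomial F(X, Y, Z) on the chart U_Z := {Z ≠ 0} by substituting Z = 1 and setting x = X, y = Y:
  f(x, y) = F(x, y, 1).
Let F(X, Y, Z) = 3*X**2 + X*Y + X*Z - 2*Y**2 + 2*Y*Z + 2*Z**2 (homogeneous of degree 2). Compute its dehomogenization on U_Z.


f(x, y) = 3*x**2 + x*y + x - 2*y**2 + 2*y + 2

On U_Z we set Z = 1. Each monomial c·X^i·Y^j·Z^k in F becomes c·x^i·y^j·1^k = c·x^i·y^j.
Substituting Z = 1: F(X, Y, 1) = 3*x**2 + x*y + x - 2*y**2 + 2*y + 2.
Note: deg(f) ≤ deg(F) = 2; strict inequality happens when F is divisible by Z (lost terms).


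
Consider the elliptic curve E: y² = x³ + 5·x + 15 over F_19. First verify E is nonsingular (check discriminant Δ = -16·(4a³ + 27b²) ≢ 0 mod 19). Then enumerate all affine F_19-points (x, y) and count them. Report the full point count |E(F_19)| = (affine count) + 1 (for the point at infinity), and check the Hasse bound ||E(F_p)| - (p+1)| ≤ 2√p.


Affine points = {(3, 0), (4, 2), (4, 17), (8, 4), (8, 15), (10, 1), (10, 18), (12, 6), (12, 13), (13, 4), (13, 15), (14, 6), (14, 13), (15, 8), (15, 11), (16, 7), (16, 12), (17, 4), (17, 15), (18, 3), (18, 16)}; affine count = 21; |E(F_19)| = 22.

Discriminant check: Δ ∝ 4a³ + 27b² = 4·5³ + 27·15² = 4·125 + 27·225 ≡ 1 (mod 19). Nonzero ⇒ E is nonsingular.
For each x ∈ F_19, compute rhs = x³ + 5·x + 15 mod 19, then count y ∈ F_19 with y² ≡ rhs.
  x = 0: rhs = 15, matching y values: none (0 points).
  x = 1: rhs = 2, matching y values: none (0 points).
  x = 2: rhs = 14, matching y values: none (0 points).
  x = 3: rhs = 0, matching y values: 0 (1 points).
  x = 4: rhs = 4, matching y values: 2, 17 (2 points).
  x = 5: rhs = 13, matching y values: none (0 points).
  x = 6: rhs = 14, matching y values: none (0 points).
  x = 7: rhs = 13, matching y values: none (0 points).
  x = 8: rhs = 16, matching y values: 4, 15 (2 points).
  x = 9: rhs = 10, matching y values: none (0 points).
  x = 10: rhs = 1, matching y values: 1, 18 (2 points).
  x = 11: rhs = 14, matching y values: none (0 points).
  x = 12: rhs = 17, matching y values: 6, 13 (2 points).
  x = 13: rhs = 16, matching y values: 4, 15 (2 points).
  x = 14: rhs = 17, matching y values: 6, 13 (2 points).
  x = 15: rhs = 7, matching y values: 8, 11 (2 points).
  x = 16: rhs = 11, matching y values: 7, 12 (2 points).
  x = 17: rhs = 16, matching y values: 4, 15 (2 points).
  x = 18: rhs = 9, matching y values: 3, 16 (2 points).
Total affine count: 21.
Full point count |E(F_19)| = 21 + 1 = 22.
Hasse bound: |22 − (19+1)| = |2| = 2 ≤ 2√19 ≈ 8.7178 ✓.


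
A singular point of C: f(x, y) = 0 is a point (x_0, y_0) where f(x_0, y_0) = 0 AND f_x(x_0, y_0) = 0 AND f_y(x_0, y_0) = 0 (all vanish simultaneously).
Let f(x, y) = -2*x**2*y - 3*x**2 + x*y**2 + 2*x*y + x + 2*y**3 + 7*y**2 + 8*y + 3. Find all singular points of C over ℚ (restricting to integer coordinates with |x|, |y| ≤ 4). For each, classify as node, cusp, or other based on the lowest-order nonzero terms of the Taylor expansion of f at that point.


Singular points: {(0, -1)}; classification: node.

Compute partial derivatives:
  f_x = -4*x*y - 6*x + y**2 + 2*y + 1.
  f_y = -2*x**2 + 2*x*y + 2*x + 6*y**2 + 14*y + 8.
Scan x_0 ∈ {−4, ..., 4}. For each x_0, f_y(x_0, y) is a polynomial in y; find its integer roots y ∈ {−4, ..., 4}, then test f_x and f at those candidates.
  x = -4: f_y(-4, y) = 6*y**2 + 6*y - 32; no integer root y with |y| ≤ 4.
  x = -3: f_y(-3, y) = 6*y**2 + 8*y - 16; no integer root y with |y| ≤ 4.
  x = -2: f_y(-2, y) = 6*y**2 + 10*y - 4; vanishes at y ∈ {-2}. (-2, -2): f_x = -3 ≠ 0.
  x = -1: f_y(-1, y) = 6*y**2 + 12*y + 4; no integer root y with |y| ≤ 4.
  x = 0: f_y(0, y) = 6*y**2 + 14*y + 8; vanishes at y ∈ {-1}. (0, -1): f_x = 0, f = 0 — SINGULAR.
  x = 1: f_y(1, y) = 6*y**2 + 16*y + 8; vanishes at y ∈ {-2}. (1, -2): f_x = 3 ≠ 0.
  x = 2: f_y(2, y) = 6*y**2 + 18*y + 4; no integer root y with |y| ≤ 4.
  x = 3: f_y(3, y) = 6*y**2 + 20*y - 4; no integer root y with |y| ≤ 4.
  x = 4: f_y(4, y) = 6*y**2 + 22*y - 16; no integer root y with |y| ≤ 4.
Only singular point on the grid: (0, -1).
Classify: substitute x = 0 + u, y = -1 + v and expand: f = -2*u**2*v - u**2 + u*v**2 + 2*v**3 + v**2.
No constant or linear terms (consistent with a singular point). Quadratic part: -u**2 + v**2. Cubic part: -2*u**2*v + u*v**2 + 2*v**3.
The quadratic part v**2 - u**2 = (v − u)(v + u) splits into two distinct linear factors, so there are two distinct tangent lines y − -1 = ±(x − 0) — this is a node (ordinary double point).
Classification: node.


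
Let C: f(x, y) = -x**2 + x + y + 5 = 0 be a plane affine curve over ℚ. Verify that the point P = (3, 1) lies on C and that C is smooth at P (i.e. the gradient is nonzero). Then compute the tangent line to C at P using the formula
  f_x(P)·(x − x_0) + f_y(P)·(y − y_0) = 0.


Tangent line at P: -5*x + y + 14 = 0.

Step 1: f(3, 1) = 0, so P lies on C.
Step 2: partial derivatives
  f_x(x, y) = 1 - 2*x, f_y(x, y) = 1.
  f_x(P) = -5, f_y(P) = 1 (gradient nonzero, so P is smooth).
Step 3: tangent line at P: -5·(x − 3) + 1·(y − 1) = 0.
Expanding: -5*x + y + 14 = 0.


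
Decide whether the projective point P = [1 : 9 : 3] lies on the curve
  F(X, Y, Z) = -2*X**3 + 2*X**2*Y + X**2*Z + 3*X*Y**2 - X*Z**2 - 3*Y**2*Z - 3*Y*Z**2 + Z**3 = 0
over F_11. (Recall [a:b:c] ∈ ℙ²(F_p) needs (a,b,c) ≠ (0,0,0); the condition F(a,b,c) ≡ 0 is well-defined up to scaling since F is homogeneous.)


F(1,9,3) ≡ 1 (mod 11); P is NOT on the curve.

Evaluate F(1, 9, 3) term-by-term (mod 11).
  -2*X**3 ↦ -2·1·1·1 = -2
  2*X**2*Y ↦ 2·1·9·1 = 18
  X**2*Z ↦ 1·1·1·3 = 3
  3*X*Y**2 ↦ 3·1·81·1 = 243
  -X*Z**2 ↦ -1·1·1·9 = -9
  -3*Y**2*Z ↦ -3·1·81·3 = -729
  -3*Y*Z**2 ↦ -3·1·9·9 = -243
  Z**3 ↦ 1·1·1·27 = 27
Sum: F(1, 9, 3) = (-2) + (18) + (3) + (243) + (-9) + (-729) + (-243) + (27) = -692.
Reducing mod 11: -692 ≡ 1 (mod 11).
Since F(a, b, c) ≡ 1 ≠ 0 (mod 11), P does NOT lie on the curve.


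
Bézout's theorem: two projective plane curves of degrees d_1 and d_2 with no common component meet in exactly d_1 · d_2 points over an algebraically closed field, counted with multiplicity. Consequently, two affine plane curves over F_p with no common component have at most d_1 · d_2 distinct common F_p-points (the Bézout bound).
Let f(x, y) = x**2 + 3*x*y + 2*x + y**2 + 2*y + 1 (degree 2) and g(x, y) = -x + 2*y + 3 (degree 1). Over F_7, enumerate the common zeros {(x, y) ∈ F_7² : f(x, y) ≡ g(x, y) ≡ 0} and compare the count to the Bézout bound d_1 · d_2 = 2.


Common zeros: {(1, 6), (2, 3)}; count = 2; Bézout bound = 2.

deg(f) = 2, deg(g) = 1, so Bézout bound = 2.
Scan x ∈ F_7. For each x, list the y ∈ F_7 with f(x, y) ≡ 0 and those with g(x, y) ≡ 0 (mod 7); the common zeros in that column are the intersection.
  x = 0: f ≡ 0 at y ∈ {6}; g ≡ 0 at y ∈ {2}; common: ∅.
  x = 1: f ≡ 0 at y ∈ {3, 6}; g ≡ 0 at y ∈ {6}; common: {6}.
  x = 2: f ≡ 0 at y ∈ {3}; g ≡ 0 at y ∈ {3}; common: {3}.
  x = 3: f ≡ 0 at y ∈ {1, 2}; g ≡ 0 at y ∈ {0}; common: ∅.
  x = 4: f ≡ 0 at y ∈ ∅; g ≡ 0 at y ∈ {4}; common: ∅.
  x = 5: f ≡ 0 at y ∈ ∅; g ≡ 0 at y ∈ {1}; common: ∅.
  x = 6: f ≡ 0 at y ∈ {0, 1}; g ≡ 0 at y ∈ {5}; common: ∅.
Collecting: common zeros = {(1, 6), (2, 3)}, so the count is 2.
Comparison with the Bézout bound: 2 ≤ 2 = deg(f)·deg(g), as expected for curves with no common component (the bound is attained).


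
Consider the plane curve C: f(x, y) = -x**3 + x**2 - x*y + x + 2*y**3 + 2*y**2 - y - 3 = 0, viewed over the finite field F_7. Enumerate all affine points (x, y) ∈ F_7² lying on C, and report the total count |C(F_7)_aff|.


Affine F_7-points: {(0, 1), (1, 1), (1, 6), (2, 5), (3, 3), (3, 4), (3, 6), (4, 6), (5, 0), (6, 3)}; count = 10.

For each of the 49 pairs (x, y) ∈ F_7², evaluate f(x, y) mod 7. Record the zeros.
  x = 0: [0↦4, 1↦0, 2↦5, 3↦3, 4↦6, 5↦5, 6↦5]  zeros at y ∈ {1}
  x = 1: [0↦5, 1↦0, 2↦4, 3↦1, 4↦3, 5↦1, 6↦0]  zeros at y ∈ {1, 6}
  x = 2: [0↦2, 1↦3, 2↦6, 3↦2, 4↦3, 5↦0, 6↦5]  zeros at y ∈ {5}
  x = 3: [0↦3, 1↦3, 2↦5, 3↦0, 4↦0, 5↦3, 6↦0]  zeros at y ∈ {3, 4, 6}
  x = 4: [0↦2, 1↦1, 2↦2, 3↦3, 4↦2, 5↦4, 6↦0]  zeros at y ∈ {6}
  x = 5: [0↦0, 1↦5, 2↦5, 3↦5, 4↦3, 5↦4, 6↦6]  zeros at y ∈ {0}
  x = 6: [0↦5, 1↦2, 2↦1, 3↦0, 4↦4, 5↦4, 6↦5]  zeros at y ∈ {3}
Collecting zeros: affine points = {(0, 1), (1, 1), (1, 6), (2, 5), (3, 3), (3, 4), (3, 6), (4, 6), (5, 0), (6, 3)}.
Total count |C(F_7)_aff| = 10.


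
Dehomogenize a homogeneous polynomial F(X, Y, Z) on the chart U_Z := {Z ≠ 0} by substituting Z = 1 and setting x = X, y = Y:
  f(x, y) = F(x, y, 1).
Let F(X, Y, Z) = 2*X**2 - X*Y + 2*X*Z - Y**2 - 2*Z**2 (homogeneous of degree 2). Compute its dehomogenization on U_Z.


f(x, y) = 2*x**2 - x*y + 2*x - y**2 - 2

On U_Z we set Z = 1. Each monomial c·X^i·Y^j·Z^k in F becomes c·x^i·y^j·1^k = c·x^i·y^j.
Substituting Z = 1: F(X, Y, 1) = 2*x**2 - x*y + 2*x - y**2 - 2.
Note: deg(f) ≤ deg(F) = 2; strict inequality happens when F is divisible by Z (lost terms).


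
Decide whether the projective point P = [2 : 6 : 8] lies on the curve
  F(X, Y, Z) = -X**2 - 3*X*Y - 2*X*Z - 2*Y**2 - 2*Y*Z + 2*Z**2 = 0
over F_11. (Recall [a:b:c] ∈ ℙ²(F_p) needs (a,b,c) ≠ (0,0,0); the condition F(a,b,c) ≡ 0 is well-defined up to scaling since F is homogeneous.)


F(2,6,8) ≡ 9 (mod 11); P is NOT on the curve.

Evaluate F(2, 6, 8) term-by-term (mod 11).
  -X**2 ↦ -1·4·1·1 = -4
  -3*X*Y ↦ -3·2·6·1 = -36
  -2*X*Z ↦ -2·2·1·8 = -32
  -2*Y**2 ↦ -2·1·36·1 = -72
  -2*Y*Z ↦ -2·1·6·8 = -96
  2*Z**2 ↦ 2·1·1·64 = 128
Sum: F(2, 6, 8) = (-4) + (-36) + (-32) + (-72) + (-96) + (128) = -112.
Reducing mod 11: -112 ≡ 9 (mod 11).
Since F(a, b, c) ≡ 9 ≠ 0 (mod 11), P does NOT lie on the curve.


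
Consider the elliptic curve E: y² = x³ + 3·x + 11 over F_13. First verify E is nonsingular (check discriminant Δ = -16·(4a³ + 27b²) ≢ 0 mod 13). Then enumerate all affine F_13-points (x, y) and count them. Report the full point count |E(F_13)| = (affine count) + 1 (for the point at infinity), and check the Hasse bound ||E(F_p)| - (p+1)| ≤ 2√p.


Affine points = {(2, 5), (2, 8), (4, 3), (4, 10), (8, 1), (8, 12), (9, 0), (10, 1), (10, 12), (11, 6), (11, 7)}; affine count = 11; |E(F_13)| = 12.

Discriminant check: Δ ∝ 4a³ + 27b² = 4·3³ + 27·11² = 4·27 + 27·121 ≡ 8 (mod 13). Nonzero ⇒ E is nonsingular.
For each x ∈ F_13, compute rhs = x³ + 3·x + 11 mod 13, then count y ∈ F_13 with y² ≡ rhs.
  x = 0: rhs = 11, matching y values: none (0 points).
  x = 1: rhs = 2, matching y values: none (0 points).
  x = 2: rhs = 12, matching y values: 5, 8 (2 points).
  x = 3: rhs = 8, matching y values: none (0 points).
  x = 4: rhs = 9, matching y values: 3, 10 (2 points).
  x = 5: rhs = 8, matching y values: none (0 points).
  x = 6: rhs = 11, matching y values: none (0 points).
  x = 7: rhs = 11, matching y values: none (0 points).
  x = 8: rhs = 1, matching y values: 1, 12 (2 points).
  x = 9: rhs = 0, matching y values: 0 (1 points).
  x = 10: rhs = 1, matching y values: 1, 12 (2 points).
  x = 11: rhs = 10, matching y values: 6, 7 (2 points).
  x = 12: rhs = 7, matching y values: none (0 points).
Total affine count: 11.
Full point count |E(F_13)| = 11 + 1 = 12.
Hasse bound: |12 − (13+1)| = |-2| = 2 ≤ 2√13 ≈ 7.2111 ✓.


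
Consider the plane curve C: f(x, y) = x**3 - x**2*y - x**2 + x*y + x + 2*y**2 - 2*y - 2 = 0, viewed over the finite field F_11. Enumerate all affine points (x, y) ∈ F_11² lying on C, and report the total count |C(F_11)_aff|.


Affine F_11-points: {(0, 4), (0, 8), (1, 3), (1, 9), (3, 2), (4, 8), (4, 10), (5, 3), (5, 8), (6, 1), (6, 4), (9, 1), (9, 3), (10, 4), (10, 9)}; count = 15.

For each of the 121 pairs (x, y) ∈ F_11², evaluate f(x, y) mod 11. Record the zeros.
  x = 0: [0↦9, 1↦9, 2↦2, 3↦10, 4↦0, 5↦5, 6↦3, 7↦5, 8↦0, 9↦10, 10↦2]  zeros at y ∈ {4, 8}
  x = 1: [0↦10, 1↦10, 2↦3, 3↦0, 4↦1, 5↦6, 6↦4, 7↦6, 8↦1, 9↦0, 10↦3]  zeros at y ∈ {3, 9}
  x = 2: [0↦4, 1↦2, 2↦4, 3↦10, 4↦9, 5↦1, 6↦8, 7↦8, 8↦1, 9↦9, 10↦10]  zeros at y ∈ ∅
  x = 3: [0↦8, 1↦2, 2↦0, 3↦2, 4↦8, 5↦7, 6↦10, 7↦6, 8↦6, 9↦10, 10↦7]  zeros at y ∈ {2}
  x = 4: [0↦6, 1↦5, 2↦8, 3↦4, 4↦4, 5↦8, 6↦5, 7↦6, 8↦0, 9↦9, 10↦0]  zeros at y ∈ {8, 10}
  x = 5: [0↦4, 1↦6, 2↦1, 3↦0, 4↦3, 5↦10, 6↦10, 7↦3, 8↦0, 9↦1, 10↦6]  zeros at y ∈ {3, 8}
  x = 6: [0↦8, 1↦0, 2↦7, 3↦7, 4↦0, 5↦8, 6↦9, 7↦3, 8↦1, 9↦3, 10↦9]  zeros at y ∈ {1, 4}
  x = 7: [0↦2, 1↦4, 2↦10, 3↦9, 4↦1, 5↦8, 6↦8, 7↦1, 8↦9, 9↦10, 10↦4]  zeros at y ∈ ∅
  x = 8: [0↦3, 1↦2, 2↦5, 3↦1, 4↦1, 5↦5, 6↦2, 7↦3, 8↦8, 9↦6, 10↦8]  zeros at y ∈ ∅
  x = 9: [0↦6, 1↦0, 2↦9, 3↦0, 4↦6, 5↦5, 6↦8, 7↦4, 8↦4, 9↦8, 10↦5]  zeros at y ∈ {1, 3}
  x = 10: [0↦6, 1↦4, 2↦6, 3↦1, 4↦0, 5↦3, 6↦10, 7↦10, 8↦3, 9↦0, 10↦1]  zeros at y ∈ {4, 9}
Collecting zeros: affine points = {(0, 4), (0, 8), (1, 3), (1, 9), (3, 2), (4, 8), (4, 10), (5, 3), (5, 8), (6, 1), (6, 4), (9, 1), (9, 3), (10, 4), (10, 9)}.
Total count |C(F_11)_aff| = 15.


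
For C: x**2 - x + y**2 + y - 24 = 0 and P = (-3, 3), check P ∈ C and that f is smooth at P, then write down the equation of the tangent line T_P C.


Tangent line at P: -7*x + 7*y - 42 = 0.

Step 1: f(-3, 3) = 0, so P lies on C.
Step 2: partial derivatives
  f_x(x, y) = 2*x - 1, f_y(x, y) = 2*y + 1.
  f_x(P) = -7, f_y(P) = 7 (gradient nonzero, so P is smooth).
Step 3: tangent line at P: -7·(x − -3) + 7·(y − 3) = 0.
Expanding: -7*x + 7*y - 42 = 0.


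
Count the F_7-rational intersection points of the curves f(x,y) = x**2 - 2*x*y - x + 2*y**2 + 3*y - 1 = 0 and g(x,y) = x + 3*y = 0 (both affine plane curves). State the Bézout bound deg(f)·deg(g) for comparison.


Common zeros: ∅; count = 0; Bézout bound = 2.

deg(f) = 2, deg(g) = 1, so Bézout bound = 2.
Scan x ∈ F_7. For each x, list the y ∈ F_7 with f(x, y) ≡ 0 and those with g(x, y) ≡ 0 (mod 7); the common zeros in that column are the intersection.
  x = 0: f ≡ 0 at y ∈ ∅; g ≡ 0 at y ∈ {0}; common: ∅.
  x = 1: f ≡ 0 at y ∈ {4, 6}; g ≡ 0 at y ∈ {2}; common: ∅.
  x = 2: f ≡ 0 at y ∈ {2}; g ≡ 0 at y ∈ {4}; common: ∅.
  x = 3: f ≡ 0 at y ∈ {2, 3}; g ≡ 0 at y ∈ {6}; common: ∅.
  x = 4: f ≡ 0 at y ∈ {3}; g ≡ 0 at y ∈ {1}; common: ∅.
  x = 5: f ≡ 0 at y ∈ {1, 6}; g ≡ 0 at y ∈ {3}; common: ∅.
  x = 6: f ≡ 0 at y ∈ ∅; g ≡ 0 at y ∈ {5}; common: ∅.
Collecting: common zeros = ∅, so the count is 0.
Comparison with the Bézout bound: 0 ≤ 2 = deg(f)·deg(g), as expected for curves with no common component (the affine F_7-count falls short of the bound because intersections may lie at infinity, over extension fields, or carry multiplicity).


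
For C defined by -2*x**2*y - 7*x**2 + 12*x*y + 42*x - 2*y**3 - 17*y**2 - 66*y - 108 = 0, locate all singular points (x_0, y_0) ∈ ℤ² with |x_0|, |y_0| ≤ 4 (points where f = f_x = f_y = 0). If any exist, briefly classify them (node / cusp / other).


Singular points: {(3, -3)}; classification: node.

Compute partial derivatives:
  f_x = -4*x*y - 14*x + 12*y + 42.
  f_y = -2*x**2 + 12*x - 6*y**2 - 34*y - 66.
Scan x_0 ∈ {−4, ..., 4}. For each x_0, f_y(x_0, y) is a polynomial in y; find its integer roots y ∈ {−4, ..., 4}, then test f_x and f at those candidates.
  x = -4: f_y(-4, y) = -6*y**2 - 34*y - 146; no integer root y with |y| ≤ 4.
  x = -3: f_y(-3, y) = -6*y**2 - 34*y - 120; no integer root y with |y| ≤ 4.
  x = -2: f_y(-2, y) = -6*y**2 - 34*y - 98; no integer root y with |y| ≤ 4.
  x = -1: f_y(-1, y) = -6*y**2 - 34*y - 80; no integer root y with |y| ≤ 4.
  x = 0: f_y(0, y) = -6*y**2 - 34*y - 66; no integer root y with |y| ≤ 4.
  x = 1: f_y(1, y) = -6*y**2 - 34*y - 56; no integer root y with |y| ≤ 4.
  x = 2: f_y(2, y) = -6*y**2 - 34*y - 50; no integer root y with |y| ≤ 4.
  x = 3: f_y(3, y) = -6*y**2 - 34*y - 48; vanishes at y ∈ {-3}. (3, -3): f_x = 0, f = 0 — SINGULAR.
  x = 4: f_y(4, y) = -6*y**2 - 34*y - 50; no integer root y with |y| ≤ 4.
Only singular point on the grid: (3, -3).
Classify: substitute x = 3 + u, y = -3 + v and expand: f = -2*u**2*v - u**2 - 2*v**3 + v**2.
No constant or linear terms (consistent with a singular point). Quadratic part: -u**2 + v**2. Cubic part: -2*u**2*v - 2*v**3.
The quadratic part v**2 - u**2 = (v − u)(v + u) splits into two distinct linear factors, so there are two distinct tangent lines y − -3 = ±(x − 3) — this is a node (ordinary double point).
Classification: node.
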